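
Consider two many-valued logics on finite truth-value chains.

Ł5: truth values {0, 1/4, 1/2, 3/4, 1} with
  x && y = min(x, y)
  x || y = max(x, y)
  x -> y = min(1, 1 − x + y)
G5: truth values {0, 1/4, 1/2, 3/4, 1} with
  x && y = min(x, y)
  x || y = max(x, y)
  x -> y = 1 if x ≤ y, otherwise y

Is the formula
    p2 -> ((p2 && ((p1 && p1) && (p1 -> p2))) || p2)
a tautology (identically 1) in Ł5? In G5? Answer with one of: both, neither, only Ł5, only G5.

In Ł5: every assignment gives 1 — tautology.
In G5: every assignment gives 1 — tautology.

both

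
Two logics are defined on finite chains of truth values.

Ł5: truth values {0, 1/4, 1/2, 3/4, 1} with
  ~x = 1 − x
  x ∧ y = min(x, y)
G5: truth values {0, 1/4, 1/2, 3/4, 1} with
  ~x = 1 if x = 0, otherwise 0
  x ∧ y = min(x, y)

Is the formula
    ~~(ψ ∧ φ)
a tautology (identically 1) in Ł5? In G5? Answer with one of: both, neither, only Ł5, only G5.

neither

In Ł5: at φ = 0, ψ = 0 the value is 0 — not a tautology.
In G5: at φ = 0, ψ = 0 the value is 0 — not a tautology.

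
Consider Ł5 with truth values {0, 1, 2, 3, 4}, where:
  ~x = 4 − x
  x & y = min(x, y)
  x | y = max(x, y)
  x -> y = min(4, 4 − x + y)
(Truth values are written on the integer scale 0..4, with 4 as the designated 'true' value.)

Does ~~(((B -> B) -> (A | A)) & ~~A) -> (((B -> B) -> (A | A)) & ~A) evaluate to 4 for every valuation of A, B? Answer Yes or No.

Counterexample: take A = 3, B = 0.
B -> B = 0 -> 0 = 4
A | A = 3 | 3 = 3
(B -> B) -> (A | A) = 4 -> 3 = 3
~A = ~3 = 1
~~A = ~1 = 3
((B -> B) -> (A | A)) & ~~A = 3 & 3 = 3
~(((B -> B) -> (A | A)) & ~~A) = ~3 = 1
~~(((B -> B) -> (A | A)) & ~~A) = ~1 = 3
B -> B = 0 -> 0 = 4
A | A = 3 | 3 = 3
(B -> B) -> (A | A) = 4 -> 3 = 3
~A = ~3 = 1
((B -> B) -> (A | A)) & ~A = 3 & 1 = 1
~~(((B -> B) -> (A | A)) & ~~A) -> (((B -> B) -> (A | A)) & ~A) = 3 -> 1 = 2
This gives 2 ≠ 4.

No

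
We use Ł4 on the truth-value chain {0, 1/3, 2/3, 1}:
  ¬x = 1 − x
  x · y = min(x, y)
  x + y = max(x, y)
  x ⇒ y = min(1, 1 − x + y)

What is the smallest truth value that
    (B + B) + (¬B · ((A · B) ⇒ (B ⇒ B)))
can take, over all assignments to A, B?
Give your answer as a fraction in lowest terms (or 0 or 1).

2/3

Take A = 0, B = 1/3:
B + B = 1/3 + 1/3 = 1/3
¬B = ¬1/3 = 2/3
A · B = 0 · 1/3 = 0
B ⇒ B = 1/3 ⇒ 1/3 = 1
(A · B) ⇒ (B ⇒ B) = 0 ⇒ 1 = 1
¬B · ((A · B) ⇒ (B ⇒ B)) = 2/3 · 1 = 2/3
(B + B) + (¬B · ((A · B) ⇒ (B ⇒ B))) = 1/3 + 2/3 = 2/3
No assignment yields a value below 2/3, so this is the minimum.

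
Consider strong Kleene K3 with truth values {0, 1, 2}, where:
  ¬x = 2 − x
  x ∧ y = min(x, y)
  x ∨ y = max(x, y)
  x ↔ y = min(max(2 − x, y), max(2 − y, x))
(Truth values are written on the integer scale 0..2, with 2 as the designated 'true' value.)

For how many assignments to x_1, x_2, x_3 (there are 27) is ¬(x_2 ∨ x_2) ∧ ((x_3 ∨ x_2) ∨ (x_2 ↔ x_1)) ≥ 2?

value 2: 5 assignments (counts)
value 1: 12 assignments
value 0: 10 assignments
So 5 of the 27 assignments meet the threshold.

5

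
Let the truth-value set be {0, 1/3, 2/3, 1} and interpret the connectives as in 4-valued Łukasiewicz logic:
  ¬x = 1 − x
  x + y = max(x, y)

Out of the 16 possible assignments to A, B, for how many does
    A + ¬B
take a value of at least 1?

7

A = 0, B = 0 ↦ 1  ≥
A = 0, B = 1/3 ↦ 2/3  <
A = 0, B = 2/3 ↦ 1/3  <
A = 0, B = 1 ↦ 0  <
A = 1/3, B = 0 ↦ 1  ≥
A = 1/3, B = 1/3 ↦ 2/3  <
A = 1/3, B = 2/3 ↦ 1/3  <
A = 1/3, B = 1 ↦ 1/3  <
A = 2/3, B = 0 ↦ 1  ≥
A = 2/3, B = 1/3 ↦ 2/3  <
A = 2/3, B = 2/3 ↦ 2/3  <
A = 2/3, B = 1 ↦ 2/3  <
A = 1, B = 0 ↦ 1  ≥
A = 1, B = 1/3 ↦ 1  ≥
A = 1, B = 2/3 ↦ 1  ≥
A = 1, B = 1 ↦ 1  ≥
So 7 of the 16 assignments meet the threshold.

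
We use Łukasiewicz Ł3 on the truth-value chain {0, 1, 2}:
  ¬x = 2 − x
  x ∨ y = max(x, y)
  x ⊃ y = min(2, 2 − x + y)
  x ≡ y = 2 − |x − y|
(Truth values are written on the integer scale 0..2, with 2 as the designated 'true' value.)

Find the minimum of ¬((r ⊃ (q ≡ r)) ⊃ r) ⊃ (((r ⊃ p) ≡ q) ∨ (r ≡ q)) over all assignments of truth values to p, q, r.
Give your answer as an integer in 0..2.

1

Take p = 0, q = 1, r = 0:
q ≡ r = 1 ≡ 0 = 1
r ⊃ (q ≡ r) = 0 ⊃ 1 = 2
(r ⊃ (q ≡ r)) ⊃ r = 2 ⊃ 0 = 0
¬((r ⊃ (q ≡ r)) ⊃ r) = ¬0 = 2
r ⊃ p = 0 ⊃ 0 = 2
(r ⊃ p) ≡ q = 2 ≡ 1 = 1
r ≡ q = 0 ≡ 1 = 1
((r ⊃ p) ≡ q) ∨ (r ≡ q) = 1 ∨ 1 = 1
¬((r ⊃ (q ≡ r)) ⊃ r) ⊃ (((r ⊃ p) ≡ q) ∨ (r ≡ q)) = 2 ⊃ 1 = 1
No assignment yields a value below 1, so this is the minimum.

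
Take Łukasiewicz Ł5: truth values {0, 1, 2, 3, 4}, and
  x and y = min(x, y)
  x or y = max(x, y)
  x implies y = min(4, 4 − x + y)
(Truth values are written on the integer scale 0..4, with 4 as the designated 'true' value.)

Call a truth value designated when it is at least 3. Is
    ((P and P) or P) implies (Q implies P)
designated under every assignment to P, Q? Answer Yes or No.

At P = 3, Q = 4, for instance:
P and P = 3 and 3 = 3
(P and P) or P = 3 or 3 = 3
Q implies P = 4 implies 3 = 3
((P and P) or P) implies (Q implies P) = 3 implies 3 = 4
and checking the remaining 24 assignments likewise gives ≥ 3 in every case.

Yes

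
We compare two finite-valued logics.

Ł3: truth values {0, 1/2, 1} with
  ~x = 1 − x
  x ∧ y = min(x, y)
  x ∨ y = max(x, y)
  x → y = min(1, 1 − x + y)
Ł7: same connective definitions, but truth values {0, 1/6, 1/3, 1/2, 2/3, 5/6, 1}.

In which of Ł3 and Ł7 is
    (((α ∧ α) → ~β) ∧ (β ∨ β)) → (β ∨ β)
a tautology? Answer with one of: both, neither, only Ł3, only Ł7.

In Ł3: every assignment gives 1 — tautology.
In Ł7: every assignment gives 1 — tautology.

both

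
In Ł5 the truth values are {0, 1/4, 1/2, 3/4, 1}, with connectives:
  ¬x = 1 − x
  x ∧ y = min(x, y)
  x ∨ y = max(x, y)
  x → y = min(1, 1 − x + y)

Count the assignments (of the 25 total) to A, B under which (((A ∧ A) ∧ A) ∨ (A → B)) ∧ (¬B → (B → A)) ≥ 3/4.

24

value 1: 19 assignments (counts)
value 3/4: 5 assignments (counts)
value 1/2: 1 assignment
So 24 of the 25 assignments meet the threshold.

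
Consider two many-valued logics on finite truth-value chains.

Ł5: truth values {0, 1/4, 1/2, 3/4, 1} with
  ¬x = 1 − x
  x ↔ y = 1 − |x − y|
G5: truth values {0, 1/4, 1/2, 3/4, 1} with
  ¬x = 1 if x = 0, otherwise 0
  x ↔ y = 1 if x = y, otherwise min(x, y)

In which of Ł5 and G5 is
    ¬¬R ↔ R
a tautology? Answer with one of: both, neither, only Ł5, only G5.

In Ł5: every assignment gives 1 — tautology.
In G5: at R = 1/4 the value is 1/4 — not a tautology.

only Ł5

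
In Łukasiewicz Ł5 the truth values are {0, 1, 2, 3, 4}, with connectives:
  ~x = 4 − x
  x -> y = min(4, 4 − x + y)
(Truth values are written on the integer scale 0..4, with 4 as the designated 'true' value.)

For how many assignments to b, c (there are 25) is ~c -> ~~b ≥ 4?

15

value 4: 15 assignments (counts)
value 3: 4 assignments
value 2: 3 assignments
value 1: 2 assignments
value 0: 1 assignment
So 15 of the 25 assignments meet the threshold.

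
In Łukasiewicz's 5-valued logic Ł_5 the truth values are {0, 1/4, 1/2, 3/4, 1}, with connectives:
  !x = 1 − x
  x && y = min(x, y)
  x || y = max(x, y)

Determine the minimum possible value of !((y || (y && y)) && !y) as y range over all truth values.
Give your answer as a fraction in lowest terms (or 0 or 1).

1/2

Take y = 1/2:
y && y = 1/2 && 1/2 = 1/2
y || (y && y) = 1/2 || 1/2 = 1/2
!y = !1/2 = 1/2
(y || (y && y)) && !y = 1/2 && 1/2 = 1/2
!((y || (y && y)) && !y) = !1/2 = 1/2
No assignment yields a value below 1/2, so this is the minimum.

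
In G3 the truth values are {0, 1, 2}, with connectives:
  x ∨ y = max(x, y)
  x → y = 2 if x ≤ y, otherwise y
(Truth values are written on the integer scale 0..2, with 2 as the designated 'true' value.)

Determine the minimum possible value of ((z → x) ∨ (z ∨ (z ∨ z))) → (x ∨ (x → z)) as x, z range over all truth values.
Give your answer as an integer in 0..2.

1

Take x = 1, z = 0:
z → x = 0 → 1 = 2
z ∨ z = 0 ∨ 0 = 0
z ∨ (z ∨ z) = 0 ∨ 0 = 0
(z → x) ∨ (z ∨ (z ∨ z)) = 2 ∨ 0 = 2
x → z = 1 → 0 = 0
x ∨ (x → z) = 1 ∨ 0 = 1
((z → x) ∨ (z ∨ (z ∨ z))) → (x ∨ (x → z)) = 2 → 1 = 1
No assignment yields a value below 1, so this is the minimum.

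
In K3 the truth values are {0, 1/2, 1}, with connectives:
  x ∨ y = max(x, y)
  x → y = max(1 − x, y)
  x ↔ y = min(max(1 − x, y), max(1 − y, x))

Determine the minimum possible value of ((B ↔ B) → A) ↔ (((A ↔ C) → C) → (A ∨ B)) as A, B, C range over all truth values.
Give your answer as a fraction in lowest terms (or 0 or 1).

Take A = 0, B = 0, C = 0:
B ↔ B = 0 ↔ 0 = 1
(B ↔ B) → A = 1 → 0 = 0
A ↔ C = 0 ↔ 0 = 1
(A ↔ C) → C = 1 → 0 = 0
A ∨ B = 0 ∨ 0 = 0
((A ↔ C) → C) → (A ∨ B) = 0 → 0 = 1
((B ↔ B) → A) ↔ (((A ↔ C) → C) → (A ∨ B)) = 0 ↔ 1 = 0
No assignment yields a value below 0, so this is the minimum.

0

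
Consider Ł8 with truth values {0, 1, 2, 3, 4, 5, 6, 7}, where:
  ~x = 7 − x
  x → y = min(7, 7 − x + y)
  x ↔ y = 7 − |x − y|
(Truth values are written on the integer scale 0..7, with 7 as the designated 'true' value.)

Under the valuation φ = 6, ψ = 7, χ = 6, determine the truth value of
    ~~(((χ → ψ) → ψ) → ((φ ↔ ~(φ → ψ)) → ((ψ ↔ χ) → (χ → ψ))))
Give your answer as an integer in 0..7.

7

χ → ψ = 6 → 7 = 7
(χ → ψ) → ψ = 7 → 7 = 7
φ → ψ = 6 → 7 = 7
~(φ → ψ) = ~7 = 0
φ ↔ ~(φ → ψ) = 6 ↔ 0 = 1
ψ ↔ χ = 7 ↔ 6 = 6
χ → ψ = 6 → 7 = 7
(ψ ↔ χ) → (χ → ψ) = 6 → 7 = 7
(φ ↔ ~(φ → ψ)) → ((ψ ↔ χ) → (χ → ψ)) = 1 → 7 = 7
((χ → ψ) → ψ) → ((φ ↔ ~(φ → ψ)) → ((ψ ↔ χ) → (χ → ψ))) = 7 → 7 = 7
~(((χ → ψ) → ψ) → ((φ ↔ ~(φ → ψ)) → ((ψ ↔ χ) → (χ → ψ)))) = ~7 = 0
~~(((χ → ψ) → ψ) → ((φ ↔ ~(φ → ψ)) → ((ψ ↔ χ) → (χ → ψ)))) = ~0 = 7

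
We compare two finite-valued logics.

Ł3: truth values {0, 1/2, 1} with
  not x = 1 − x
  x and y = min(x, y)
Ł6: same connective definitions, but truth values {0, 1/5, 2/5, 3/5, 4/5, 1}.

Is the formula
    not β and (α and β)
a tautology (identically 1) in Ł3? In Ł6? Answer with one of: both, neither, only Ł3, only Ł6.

neither

In Ł3: at α = 0, β = 0 the value is 0 — not a tautology.
In Ł6: at α = 0, β = 0 the value is 0 — not a tautology.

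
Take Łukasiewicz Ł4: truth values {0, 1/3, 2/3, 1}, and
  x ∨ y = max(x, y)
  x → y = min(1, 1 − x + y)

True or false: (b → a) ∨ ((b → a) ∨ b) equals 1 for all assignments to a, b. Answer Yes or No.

No

Counterexample: take a = 0, b = 1/3.
b → a = 1/3 → 0 = 2/3
b → a = 1/3 → 0 = 2/3
(b → a) ∨ b = 2/3 ∨ 1/3 = 2/3
(b → a) ∨ ((b → a) ∨ b) = 2/3 ∨ 2/3 = 2/3
This gives 2/3 ≠ 1.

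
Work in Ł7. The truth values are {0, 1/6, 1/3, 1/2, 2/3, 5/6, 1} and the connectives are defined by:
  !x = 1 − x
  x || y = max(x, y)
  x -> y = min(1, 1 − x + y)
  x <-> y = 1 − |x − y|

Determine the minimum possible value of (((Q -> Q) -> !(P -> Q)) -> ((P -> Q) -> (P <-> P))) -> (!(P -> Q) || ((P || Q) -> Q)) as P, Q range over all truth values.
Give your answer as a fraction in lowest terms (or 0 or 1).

1/2

Take P = 1/2, Q = 0:
Q -> Q = 0 -> 0 = 1
P -> Q = 1/2 -> 0 = 1/2
!(P -> Q) = !1/2 = 1/2
(Q -> Q) -> !(P -> Q) = 1 -> 1/2 = 1/2
P -> Q = 1/2 -> 0 = 1/2
P <-> P = 1/2 <-> 1/2 = 1
(P -> Q) -> (P <-> P) = 1/2 -> 1 = 1
((Q -> Q) -> !(P -> Q)) -> ((P -> Q) -> (P <-> P)) = 1/2 -> 1 = 1
P -> Q = 1/2 -> 0 = 1/2
!(P -> Q) = !1/2 = 1/2
P || Q = 1/2 || 0 = 1/2
(P || Q) -> Q = 1/2 -> 0 = 1/2
!(P -> Q) || ((P || Q) -> Q) = 1/2 || 1/2 = 1/2
(((Q -> Q) -> !(P -> Q)) -> ((P -> Q) -> (P <-> P))) -> (!(P -> Q) || ((P || Q) -> Q)) = 1 -> 1/2 = 1/2
No assignment yields a value below 1/2, so this is the minimum.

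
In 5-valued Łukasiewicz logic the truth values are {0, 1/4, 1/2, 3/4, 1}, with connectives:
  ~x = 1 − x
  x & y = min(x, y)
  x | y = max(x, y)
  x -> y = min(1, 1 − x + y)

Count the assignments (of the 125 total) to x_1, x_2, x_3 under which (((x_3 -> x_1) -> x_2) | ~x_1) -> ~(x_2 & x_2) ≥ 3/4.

value 1: 56 assignments (counts)
value 3/4: 11 assignments (counts)
value 1/2: 22 assignments
value 1/4: 11 assignments
value 0: 25 assignments
So 67 of the 125 assignments meet the threshold.

67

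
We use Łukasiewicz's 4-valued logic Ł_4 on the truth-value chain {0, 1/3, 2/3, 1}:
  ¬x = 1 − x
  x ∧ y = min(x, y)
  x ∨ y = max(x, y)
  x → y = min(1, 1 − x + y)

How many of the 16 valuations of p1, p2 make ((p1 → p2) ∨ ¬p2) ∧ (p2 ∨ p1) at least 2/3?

p1 = 0, p2 = 0 ↦ 0  <
p1 = 0, p2 = 1/3 ↦ 1/3  <
p1 = 0, p2 = 2/3 ↦ 2/3  ≥
p1 = 0, p2 = 1 ↦ 1  ≥
p1 = 1/3, p2 = 0 ↦ 1/3  <
p1 = 1/3, p2 = 1/3 ↦ 1/3  <
p1 = 1/3, p2 = 2/3 ↦ 2/3  ≥
p1 = 1/3, p2 = 1 ↦ 1  ≥
p1 = 2/3, p2 = 0 ↦ 2/3  ≥
p1 = 2/3, p2 = 1/3 ↦ 2/3  ≥
p1 = 2/3, p2 = 2/3 ↦ 2/3  ≥
p1 = 2/3, p2 = 1 ↦ 1  ≥
p1 = 1, p2 = 0 ↦ 1  ≥
p1 = 1, p2 = 1/3 ↦ 2/3  ≥
p1 = 1, p2 = 2/3 ↦ 2/3  ≥
p1 = 1, p2 = 1 ↦ 1  ≥
So 12 of the 16 assignments meet the threshold.

12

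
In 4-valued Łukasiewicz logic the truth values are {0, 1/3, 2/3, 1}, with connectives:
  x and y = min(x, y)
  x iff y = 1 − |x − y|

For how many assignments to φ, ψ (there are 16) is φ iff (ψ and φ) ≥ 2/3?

13

φ = 0, ψ = 0 ↦ 1  ≥
φ = 0, ψ = 1/3 ↦ 1  ≥
φ = 0, ψ = 2/3 ↦ 1  ≥
φ = 0, ψ = 1 ↦ 1  ≥
φ = 1/3, ψ = 0 ↦ 2/3  ≥
φ = 1/3, ψ = 1/3 ↦ 1  ≥
φ = 1/3, ψ = 2/3 ↦ 1  ≥
φ = 1/3, ψ = 1 ↦ 1  ≥
φ = 2/3, ψ = 0 ↦ 1/3  <
φ = 2/3, ψ = 1/3 ↦ 2/3  ≥
φ = 2/3, ψ = 2/3 ↦ 1  ≥
φ = 2/3, ψ = 1 ↦ 1  ≥
φ = 1, ψ = 0 ↦ 0  <
φ = 1, ψ = 1/3 ↦ 1/3  <
φ = 1, ψ = 2/3 ↦ 2/3  ≥
φ = 1, ψ = 1 ↦ 1  ≥
So 13 of the 16 assignments meet the threshold.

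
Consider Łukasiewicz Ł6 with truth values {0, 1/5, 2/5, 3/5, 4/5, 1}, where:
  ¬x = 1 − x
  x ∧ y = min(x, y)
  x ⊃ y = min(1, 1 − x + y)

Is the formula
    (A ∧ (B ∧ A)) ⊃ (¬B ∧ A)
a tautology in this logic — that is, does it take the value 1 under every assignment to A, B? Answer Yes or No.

Counterexample: take A = 1/5, B = 1.
B ∧ A = 1 ∧ 1/5 = 1/5
A ∧ (B ∧ A) = 1/5 ∧ 1/5 = 1/5
¬B = ¬1 = 0
¬B ∧ A = 0 ∧ 1/5 = 0
(A ∧ (B ∧ A)) ⊃ (¬B ∧ A) = 1/5 ⊃ 0 = 4/5
This gives 4/5 ≠ 1.

No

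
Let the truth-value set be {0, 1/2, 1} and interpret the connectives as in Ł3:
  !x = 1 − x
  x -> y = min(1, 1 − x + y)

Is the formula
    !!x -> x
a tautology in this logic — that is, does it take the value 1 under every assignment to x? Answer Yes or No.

x = 0 ↦ 1
x = 1/2 ↦ 1
x = 1 ↦ 1
Every assignment gives a value ≥ 1.

Yes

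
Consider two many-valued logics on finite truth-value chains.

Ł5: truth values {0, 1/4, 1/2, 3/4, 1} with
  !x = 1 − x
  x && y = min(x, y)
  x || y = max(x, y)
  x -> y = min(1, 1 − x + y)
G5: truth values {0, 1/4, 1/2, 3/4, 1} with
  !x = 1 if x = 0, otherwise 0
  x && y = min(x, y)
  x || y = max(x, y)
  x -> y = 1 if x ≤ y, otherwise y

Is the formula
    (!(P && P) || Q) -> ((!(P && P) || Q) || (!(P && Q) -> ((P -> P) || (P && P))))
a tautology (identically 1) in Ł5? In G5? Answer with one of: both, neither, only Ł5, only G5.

In Ł5: every assignment gives 1 — tautology.
In G5: every assignment gives 1 — tautology.

both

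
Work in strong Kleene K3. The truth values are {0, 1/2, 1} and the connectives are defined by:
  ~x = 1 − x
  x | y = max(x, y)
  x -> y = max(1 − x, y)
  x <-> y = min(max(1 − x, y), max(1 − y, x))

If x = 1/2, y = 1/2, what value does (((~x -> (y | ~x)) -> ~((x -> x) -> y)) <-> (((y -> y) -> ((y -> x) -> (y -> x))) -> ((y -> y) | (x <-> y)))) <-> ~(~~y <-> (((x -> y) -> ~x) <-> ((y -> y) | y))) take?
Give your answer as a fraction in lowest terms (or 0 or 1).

~x = ~1/2 = 1/2
~x = ~1/2 = 1/2
y | ~x = 1/2 | 1/2 = 1/2
~x -> (y | ~x) = 1/2 -> 1/2 = 1/2
x -> x = 1/2 -> 1/2 = 1/2
(x -> x) -> y = 1/2 -> 1/2 = 1/2
~((x -> x) -> y) = ~1/2 = 1/2
(~x -> (y | ~x)) -> ~((x -> x) -> y) = 1/2 -> 1/2 = 1/2
y -> y = 1/2 -> 1/2 = 1/2
y -> x = 1/2 -> 1/2 = 1/2
y -> x = 1/2 -> 1/2 = 1/2
(y -> x) -> (y -> x) = 1/2 -> 1/2 = 1/2
(y -> y) -> ((y -> x) -> (y -> x)) = 1/2 -> 1/2 = 1/2
y -> y = 1/2 -> 1/2 = 1/2
x <-> y = 1/2 <-> 1/2 = 1/2
(y -> y) | (x <-> y) = 1/2 | 1/2 = 1/2
((y -> y) -> ((y -> x) -> (y -> x))) -> ((y -> y) | (x <-> y)) = 1/2 -> 1/2 = 1/2
((~x -> (y | ~x)) -> ~((x -> x) -> y)) <-> (((y -> y) -> ((y -> x) -> (y -> x))) -> ((y -> y) | (x <-> y))) = 1/2 <-> 1/2 = 1/2
~y = ~1/2 = 1/2
~~y = ~1/2 = 1/2
x -> y = 1/2 -> 1/2 = 1/2
~x = ~1/2 = 1/2
(x -> y) -> ~x = 1/2 -> 1/2 = 1/2
y -> y = 1/2 -> 1/2 = 1/2
(y -> y) | y = 1/2 | 1/2 = 1/2
((x -> y) -> ~x) <-> ((y -> y) | y) = 1/2 <-> 1/2 = 1/2
~~y <-> (((x -> y) -> ~x) <-> ((y -> y) | y)) = 1/2 <-> 1/2 = 1/2
~(~~y <-> (((x -> y) -> ~x) <-> ((y -> y) | y))) = ~1/2 = 1/2
(((~x -> (y | ~x)) -> ~((x -> x) -> y)) <-> (((y -> y) -> ((y -> x) -> (y -> x))) -> ((y -> y) | (x <-> y)))) <-> ~(~~y <-> (((x -> y) -> ~x) <-> ((y -> y) | y))) = 1/2 <-> 1/2 = 1/2

1/2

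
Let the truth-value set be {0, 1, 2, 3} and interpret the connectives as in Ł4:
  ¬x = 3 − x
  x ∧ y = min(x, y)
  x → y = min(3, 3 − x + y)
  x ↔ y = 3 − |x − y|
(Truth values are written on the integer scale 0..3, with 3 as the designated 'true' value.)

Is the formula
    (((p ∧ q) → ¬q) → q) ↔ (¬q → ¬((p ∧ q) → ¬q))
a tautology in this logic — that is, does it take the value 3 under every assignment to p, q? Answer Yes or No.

p = 0, q = 0 ↦ 3
p = 0, q = 1 ↦ 3
p = 0, q = 2 ↦ 3
p = 0, q = 3 ↦ 3
p = 1, q = 0 ↦ 3
p = 1, q = 1 ↦ 3
p = 1, q = 2 ↦ 3
p = 1, q = 3 ↦ 3
p = 2, q = 0 ↦ 3
p = 2, q = 1 ↦ 3
p = 2, q = 2 ↦ 3
p = 2, q = 3 ↦ 3
p = 3, q = 0 ↦ 3
p = 3, q = 1 ↦ 3
p = 3, q = 2 ↦ 3
p = 3, q = 3 ↦ 3
Every assignment gives a value ≥ 3.

Yes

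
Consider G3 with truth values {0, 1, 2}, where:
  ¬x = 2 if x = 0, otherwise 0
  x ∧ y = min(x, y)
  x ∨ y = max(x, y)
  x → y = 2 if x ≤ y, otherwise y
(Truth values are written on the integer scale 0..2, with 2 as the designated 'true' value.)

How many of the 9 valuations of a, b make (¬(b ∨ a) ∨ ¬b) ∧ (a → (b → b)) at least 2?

a = 0, b = 0 ↦ 2  ≥
a = 0, b = 1 ↦ 0  <
a = 0, b = 2 ↦ 0  <
a = 1, b = 0 ↦ 2  ≥
a = 1, b = 1 ↦ 0  <
a = 1, b = 2 ↦ 0  <
a = 2, b = 0 ↦ 2  ≥
a = 2, b = 1 ↦ 0  <
a = 2, b = 2 ↦ 0  <
So 3 of the 9 assignments meet the threshold.

3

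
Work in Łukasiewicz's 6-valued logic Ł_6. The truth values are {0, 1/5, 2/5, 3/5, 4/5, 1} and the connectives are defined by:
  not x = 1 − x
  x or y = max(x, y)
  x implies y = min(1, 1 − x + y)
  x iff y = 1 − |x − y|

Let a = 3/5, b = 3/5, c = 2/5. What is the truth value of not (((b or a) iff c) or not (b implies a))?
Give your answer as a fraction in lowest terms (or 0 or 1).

1/5

b or a = 3/5 or 3/5 = 3/5
(b or a) iff c = 3/5 iff 2/5 = 4/5
b implies a = 3/5 implies 3/5 = 1
not (b implies a) = not 1 = 0
((b or a) iff c) or not (b implies a) = 4/5 or 0 = 4/5
not (((b or a) iff c) or not (b implies a)) = not 4/5 = 1/5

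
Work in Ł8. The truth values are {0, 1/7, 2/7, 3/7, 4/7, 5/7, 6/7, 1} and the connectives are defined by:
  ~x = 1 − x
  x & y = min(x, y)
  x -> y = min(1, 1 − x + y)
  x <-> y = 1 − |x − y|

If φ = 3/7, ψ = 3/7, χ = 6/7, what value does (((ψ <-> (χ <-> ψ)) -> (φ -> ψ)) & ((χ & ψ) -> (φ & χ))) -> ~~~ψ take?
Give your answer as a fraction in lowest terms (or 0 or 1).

4/7

χ <-> ψ = 6/7 <-> 3/7 = 4/7
ψ <-> (χ <-> ψ) = 3/7 <-> 4/7 = 6/7
φ -> ψ = 3/7 -> 3/7 = 1
(ψ <-> (χ <-> ψ)) -> (φ -> ψ) = 6/7 -> 1 = 1
χ & ψ = 6/7 & 3/7 = 3/7
φ & χ = 3/7 & 6/7 = 3/7
(χ & ψ) -> (φ & χ) = 3/7 -> 3/7 = 1
((ψ <-> (χ <-> ψ)) -> (φ -> ψ)) & ((χ & ψ) -> (φ & χ)) = 1 & 1 = 1
~ψ = ~3/7 = 4/7
~~ψ = ~4/7 = 3/7
~~~ψ = ~3/7 = 4/7
(((ψ <-> (χ <-> ψ)) -> (φ -> ψ)) & ((χ & ψ) -> (φ & χ))) -> ~~~ψ = 1 -> 4/7 = 4/7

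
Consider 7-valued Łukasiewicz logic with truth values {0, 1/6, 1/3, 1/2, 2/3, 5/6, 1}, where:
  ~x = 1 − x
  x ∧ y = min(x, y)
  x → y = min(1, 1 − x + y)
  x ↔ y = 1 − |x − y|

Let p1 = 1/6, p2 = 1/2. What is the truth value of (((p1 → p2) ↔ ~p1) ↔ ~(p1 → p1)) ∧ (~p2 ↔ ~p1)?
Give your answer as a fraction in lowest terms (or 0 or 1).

p1 → p2 = 1/6 → 1/2 = 1
~p1 = ~1/6 = 5/6
(p1 → p2) ↔ ~p1 = 1 ↔ 5/6 = 5/6
p1 → p1 = 1/6 → 1/6 = 1
~(p1 → p1) = ~1 = 0
((p1 → p2) ↔ ~p1) ↔ ~(p1 → p1) = 5/6 ↔ 0 = 1/6
~p2 = ~1/2 = 1/2
~p1 = ~1/6 = 5/6
~p2 ↔ ~p1 = 1/2 ↔ 5/6 = 2/3
(((p1 → p2) ↔ ~p1) ↔ ~(p1 → p1)) ∧ (~p2 ↔ ~p1) = 1/6 ∧ 2/3 = 1/6

1/6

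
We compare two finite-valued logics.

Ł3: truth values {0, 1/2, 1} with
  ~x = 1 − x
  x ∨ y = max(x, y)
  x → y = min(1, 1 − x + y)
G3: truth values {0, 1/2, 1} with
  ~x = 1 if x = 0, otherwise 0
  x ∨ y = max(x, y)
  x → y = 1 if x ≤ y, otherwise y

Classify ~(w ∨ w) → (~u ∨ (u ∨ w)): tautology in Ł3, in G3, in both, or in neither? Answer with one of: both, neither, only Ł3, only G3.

neither

In Ł3: at u = 1/2, w = 0 the value is 1/2 — not a tautology.
In G3: at u = 1/2, w = 0 the value is 1/2 — not a tautology.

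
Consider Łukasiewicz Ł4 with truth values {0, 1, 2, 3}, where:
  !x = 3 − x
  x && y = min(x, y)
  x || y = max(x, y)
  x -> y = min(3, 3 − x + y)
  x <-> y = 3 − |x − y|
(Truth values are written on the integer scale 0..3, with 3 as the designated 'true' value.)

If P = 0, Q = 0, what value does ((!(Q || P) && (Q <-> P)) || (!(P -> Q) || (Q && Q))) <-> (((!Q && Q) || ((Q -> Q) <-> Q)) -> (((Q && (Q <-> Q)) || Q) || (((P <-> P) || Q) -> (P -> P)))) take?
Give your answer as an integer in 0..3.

3

Q || P = 0 || 0 = 0
!(Q || P) = !0 = 3
Q <-> P = 0 <-> 0 = 3
!(Q || P) && (Q <-> P) = 3 && 3 = 3
P -> Q = 0 -> 0 = 3
!(P -> Q) = !3 = 0
Q && Q = 0 && 0 = 0
!(P -> Q) || (Q && Q) = 0 || 0 = 0
(!(Q || P) && (Q <-> P)) || (!(P -> Q) || (Q && Q)) = 3 || 0 = 3
!Q = !0 = 3
!Q && Q = 3 && 0 = 0
Q -> Q = 0 -> 0 = 3
(Q -> Q) <-> Q = 3 <-> 0 = 0
(!Q && Q) || ((Q -> Q) <-> Q) = 0 || 0 = 0
Q <-> Q = 0 <-> 0 = 3
Q && (Q <-> Q) = 0 && 3 = 0
(Q && (Q <-> Q)) || Q = 0 || 0 = 0
P <-> P = 0 <-> 0 = 3
(P <-> P) || Q = 3 || 0 = 3
P -> P = 0 -> 0 = 3
((P <-> P) || Q) -> (P -> P) = 3 -> 3 = 3
((Q && (Q <-> Q)) || Q) || (((P <-> P) || Q) -> (P -> P)) = 0 || 3 = 3
((!Q && Q) || ((Q -> Q) <-> Q)) -> (((Q && (Q <-> Q)) || Q) || (((P <-> P) || Q) -> (P -> P))) = 0 -> 3 = 3
((!(Q || P) && (Q <-> P)) || (!(P -> Q) || (Q && Q))) <-> (((!Q && Q) || ((Q -> Q) <-> Q)) -> (((Q && (Q <-> Q)) || Q) || (((P <-> P) || Q) -> (P -> P)))) = 3 <-> 3 = 3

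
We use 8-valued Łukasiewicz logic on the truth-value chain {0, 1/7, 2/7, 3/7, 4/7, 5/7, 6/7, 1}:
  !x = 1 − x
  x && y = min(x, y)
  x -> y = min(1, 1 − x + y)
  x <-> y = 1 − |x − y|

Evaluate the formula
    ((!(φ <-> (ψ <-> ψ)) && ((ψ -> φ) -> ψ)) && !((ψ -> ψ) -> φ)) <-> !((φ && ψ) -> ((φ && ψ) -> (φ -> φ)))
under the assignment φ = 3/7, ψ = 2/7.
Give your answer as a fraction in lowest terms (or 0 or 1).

ψ <-> ψ = 2/7 <-> 2/7 = 1
φ <-> (ψ <-> ψ) = 3/7 <-> 1 = 3/7
!(φ <-> (ψ <-> ψ)) = !3/7 = 4/7
ψ -> φ = 2/7 -> 3/7 = 1
(ψ -> φ) -> ψ = 1 -> 2/7 = 2/7
!(φ <-> (ψ <-> ψ)) && ((ψ -> φ) -> ψ) = 4/7 && 2/7 = 2/7
ψ -> ψ = 2/7 -> 2/7 = 1
(ψ -> ψ) -> φ = 1 -> 3/7 = 3/7
!((ψ -> ψ) -> φ) = !3/7 = 4/7
(!(φ <-> (ψ <-> ψ)) && ((ψ -> φ) -> ψ)) && !((ψ -> ψ) -> φ) = 2/7 && 4/7 = 2/7
φ && ψ = 3/7 && 2/7 = 2/7
φ && ψ = 3/7 && 2/7 = 2/7
φ -> φ = 3/7 -> 3/7 = 1
(φ && ψ) -> (φ -> φ) = 2/7 -> 1 = 1
(φ && ψ) -> ((φ && ψ) -> (φ -> φ)) = 2/7 -> 1 = 1
!((φ && ψ) -> ((φ && ψ) -> (φ -> φ))) = !1 = 0
((!(φ <-> (ψ <-> ψ)) && ((ψ -> φ) -> ψ)) && !((ψ -> ψ) -> φ)) <-> !((φ && ψ) -> ((φ && ψ) -> (φ -> φ))) = 2/7 <-> 0 = 5/7

5/7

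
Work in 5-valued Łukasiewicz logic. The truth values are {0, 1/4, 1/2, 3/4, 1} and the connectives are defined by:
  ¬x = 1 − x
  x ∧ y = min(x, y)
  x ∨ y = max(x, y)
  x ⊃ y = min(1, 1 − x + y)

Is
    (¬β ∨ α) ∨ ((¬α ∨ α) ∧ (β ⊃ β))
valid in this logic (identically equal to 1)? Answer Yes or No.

No

Counterexample: take α = 1/4, β = 1/4.
¬β = ¬1/4 = 3/4
¬β ∨ α = 3/4 ∨ 1/4 = 3/4
¬α = ¬1/4 = 3/4
¬α ∨ α = 3/4 ∨ 1/4 = 3/4
β ⊃ β = 1/4 ⊃ 1/4 = 1
(¬α ∨ α) ∧ (β ⊃ β) = 3/4 ∧ 1 = 3/4
(¬β ∨ α) ∨ ((¬α ∨ α) ∧ (β ⊃ β)) = 3/4 ∨ 3/4 = 3/4
This gives 3/4 ≠ 1.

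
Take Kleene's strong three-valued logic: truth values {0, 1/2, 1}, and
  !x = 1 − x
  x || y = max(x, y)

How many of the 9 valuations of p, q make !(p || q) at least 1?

1

p = 0, q = 0 ↦ 1  ≥
p = 0, q = 1/2 ↦ 1/2  <
p = 0, q = 1 ↦ 0  <
p = 1/2, q = 0 ↦ 1/2  <
p = 1/2, q = 1/2 ↦ 1/2  <
p = 1/2, q = 1 ↦ 0  <
p = 1, q = 0 ↦ 0  <
p = 1, q = 1/2 ↦ 0  <
p = 1, q = 1 ↦ 0  <
So 1 of the 9 assignments meets the threshold.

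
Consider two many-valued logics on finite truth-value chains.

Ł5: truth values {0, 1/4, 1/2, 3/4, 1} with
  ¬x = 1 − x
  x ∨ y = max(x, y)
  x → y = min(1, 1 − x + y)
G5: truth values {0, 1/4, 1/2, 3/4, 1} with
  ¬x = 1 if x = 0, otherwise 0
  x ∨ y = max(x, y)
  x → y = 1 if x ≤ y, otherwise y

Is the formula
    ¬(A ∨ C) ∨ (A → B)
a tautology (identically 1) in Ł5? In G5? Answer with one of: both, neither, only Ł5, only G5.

In Ł5: at A = 1/4, B = 0, C = 0 the value is 3/4 — not a tautology.
In G5: at A = 1/4, B = 0, C = 0 the value is 0 — not a tautology.

neither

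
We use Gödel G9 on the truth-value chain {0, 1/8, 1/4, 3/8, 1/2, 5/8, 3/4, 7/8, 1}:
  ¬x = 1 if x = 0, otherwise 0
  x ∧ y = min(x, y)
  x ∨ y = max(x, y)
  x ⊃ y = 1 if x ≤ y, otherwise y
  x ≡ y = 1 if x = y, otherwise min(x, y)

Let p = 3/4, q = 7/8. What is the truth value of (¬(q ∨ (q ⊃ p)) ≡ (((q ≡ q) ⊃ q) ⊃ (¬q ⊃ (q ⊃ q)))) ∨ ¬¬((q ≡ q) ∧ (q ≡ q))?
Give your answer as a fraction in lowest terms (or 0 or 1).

1

q ⊃ p = 7/8 ⊃ 3/4 = 3/4
q ∨ (q ⊃ p) = 7/8 ∨ 3/4 = 7/8
¬(q ∨ (q ⊃ p)) = ¬7/8 = 0
q ≡ q = 7/8 ≡ 7/8 = 1
(q ≡ q) ⊃ q = 1 ⊃ 7/8 = 7/8
¬q = ¬7/8 = 0
q ⊃ q = 7/8 ⊃ 7/8 = 1
¬q ⊃ (q ⊃ q) = 0 ⊃ 1 = 1
((q ≡ q) ⊃ q) ⊃ (¬q ⊃ (q ⊃ q)) = 7/8 ⊃ 1 = 1
¬(q ∨ (q ⊃ p)) ≡ (((q ≡ q) ⊃ q) ⊃ (¬q ⊃ (q ⊃ q))) = 0 ≡ 1 = 0
q ≡ q = 7/8 ≡ 7/8 = 1
q ≡ q = 7/8 ≡ 7/8 = 1
(q ≡ q) ∧ (q ≡ q) = 1 ∧ 1 = 1
¬((q ≡ q) ∧ (q ≡ q)) = ¬1 = 0
¬¬((q ≡ q) ∧ (q ≡ q)) = ¬0 = 1
(¬(q ∨ (q ⊃ p)) ≡ (((q ≡ q) ⊃ q) ⊃ (¬q ⊃ (q ⊃ q)))) ∨ ¬¬((q ≡ q) ∧ (q ≡ q)) = 0 ∨ 1 = 1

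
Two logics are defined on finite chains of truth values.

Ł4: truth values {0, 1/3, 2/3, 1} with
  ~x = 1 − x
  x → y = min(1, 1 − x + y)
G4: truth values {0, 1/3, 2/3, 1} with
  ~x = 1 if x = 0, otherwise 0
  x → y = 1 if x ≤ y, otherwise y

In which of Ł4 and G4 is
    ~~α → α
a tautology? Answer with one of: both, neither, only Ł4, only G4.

only Ł4

In Ł4: every assignment gives 1 — tautology.
In G4: at α = 1/3 the value is 1/3 — not a tautology.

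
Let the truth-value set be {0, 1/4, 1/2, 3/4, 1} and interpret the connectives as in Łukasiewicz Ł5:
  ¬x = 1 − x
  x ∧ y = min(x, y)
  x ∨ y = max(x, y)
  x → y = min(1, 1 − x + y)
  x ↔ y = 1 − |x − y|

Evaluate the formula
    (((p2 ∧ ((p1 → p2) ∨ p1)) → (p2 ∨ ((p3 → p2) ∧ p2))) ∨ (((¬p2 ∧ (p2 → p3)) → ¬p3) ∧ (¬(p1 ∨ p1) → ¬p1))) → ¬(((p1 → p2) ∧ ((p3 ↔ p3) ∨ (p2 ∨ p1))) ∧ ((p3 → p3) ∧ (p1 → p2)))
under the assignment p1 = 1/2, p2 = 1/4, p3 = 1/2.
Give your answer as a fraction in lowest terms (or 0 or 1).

1/4

p1 → p2 = 1/2 → 1/4 = 3/4
(p1 → p2) ∨ p1 = 3/4 ∨ 1/2 = 3/4
p2 ∧ ((p1 → p2) ∨ p1) = 1/4 ∧ 3/4 = 1/4
p3 → p2 = 1/2 → 1/4 = 3/4
(p3 → p2) ∧ p2 = 3/4 ∧ 1/4 = 1/4
p2 ∨ ((p3 → p2) ∧ p2) = 1/4 ∨ 1/4 = 1/4
(p2 ∧ ((p1 → p2) ∨ p1)) → (p2 ∨ ((p3 → p2) ∧ p2)) = 1/4 → 1/4 = 1
¬p2 = ¬1/4 = 3/4
p2 → p3 = 1/4 → 1/2 = 1
¬p2 ∧ (p2 → p3) = 3/4 ∧ 1 = 3/4
¬p3 = ¬1/2 = 1/2
(¬p2 ∧ (p2 → p3)) → ¬p3 = 3/4 → 1/2 = 3/4
p1 ∨ p1 = 1/2 ∨ 1/2 = 1/2
¬(p1 ∨ p1) = ¬1/2 = 1/2
¬p1 = ¬1/2 = 1/2
¬(p1 ∨ p1) → ¬p1 = 1/2 → 1/2 = 1
((¬p2 ∧ (p2 → p3)) → ¬p3) ∧ (¬(p1 ∨ p1) → ¬p1) = 3/4 ∧ 1 = 3/4
((p2 ∧ ((p1 → p2) ∨ p1)) → (p2 ∨ ((p3 → p2) ∧ p2))) ∨ (((¬p2 ∧ (p2 → p3)) → ¬p3) ∧ (¬(p1 ∨ p1) → ¬p1)) = 1 ∨ 3/4 = 1
p1 → p2 = 1/2 → 1/4 = 3/4
p3 ↔ p3 = 1/2 ↔ 1/2 = 1
p2 ∨ p1 = 1/4 ∨ 1/2 = 1/2
(p3 ↔ p3) ∨ (p2 ∨ p1) = 1 ∨ 1/2 = 1
(p1 → p2) ∧ ((p3 ↔ p3) ∨ (p2 ∨ p1)) = 3/4 ∧ 1 = 3/4
p3 → p3 = 1/2 → 1/2 = 1
p1 → p2 = 1/2 → 1/4 = 3/4
(p3 → p3) ∧ (p1 → p2) = 1 ∧ 3/4 = 3/4
((p1 → p2) ∧ ((p3 ↔ p3) ∨ (p2 ∨ p1))) ∧ ((p3 → p3) ∧ (p1 → p2)) = 3/4 ∧ 3/4 = 3/4
¬(((p1 → p2) ∧ ((p3 ↔ p3) ∨ (p2 ∨ p1))) ∧ ((p3 → p3) ∧ (p1 → p2))) = ¬3/4 = 1/4
(((p2 ∧ ((p1 → p2) ∨ p1)) → (p2 ∨ ((p3 → p2) ∧ p2))) ∨ (((¬p2 ∧ (p2 → p3)) → ¬p3) ∧ (¬(p1 ∨ p1) → ¬p1))) → ¬(((p1 → p2) ∧ ((p3 ↔ p3) ∨ (p2 ∨ p1))) ∧ ((p3 → p3) ∧ (p1 → p2))) = 1 → 1/4 = 1/4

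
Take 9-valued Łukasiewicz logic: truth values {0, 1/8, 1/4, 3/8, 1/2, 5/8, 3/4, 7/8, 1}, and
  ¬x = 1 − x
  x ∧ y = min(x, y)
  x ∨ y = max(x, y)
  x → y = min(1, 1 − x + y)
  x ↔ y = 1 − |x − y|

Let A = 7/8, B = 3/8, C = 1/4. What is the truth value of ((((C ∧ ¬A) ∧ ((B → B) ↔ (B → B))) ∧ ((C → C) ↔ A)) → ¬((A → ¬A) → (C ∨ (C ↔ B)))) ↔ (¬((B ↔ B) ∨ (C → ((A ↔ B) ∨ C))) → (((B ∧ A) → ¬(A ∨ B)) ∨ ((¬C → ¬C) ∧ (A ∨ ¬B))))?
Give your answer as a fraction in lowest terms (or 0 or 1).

¬A = ¬7/8 = 1/8
C ∧ ¬A = 1/4 ∧ 1/8 = 1/8
B → B = 3/8 → 3/8 = 1
B → B = 3/8 → 3/8 = 1
(B → B) ↔ (B → B) = 1 ↔ 1 = 1
(C ∧ ¬A) ∧ ((B → B) ↔ (B → B)) = 1/8 ∧ 1 = 1/8
C → C = 1/4 → 1/4 = 1
(C → C) ↔ A = 1 ↔ 7/8 = 7/8
((C ∧ ¬A) ∧ ((B → B) ↔ (B → B))) ∧ ((C → C) ↔ A) = 1/8 ∧ 7/8 = 1/8
¬A = ¬7/8 = 1/8
A → ¬A = 7/8 → 1/8 = 1/4
C ↔ B = 1/4 ↔ 3/8 = 7/8
C ∨ (C ↔ B) = 1/4 ∨ 7/8 = 7/8
(A → ¬A) → (C ∨ (C ↔ B)) = 1/4 → 7/8 = 1
¬((A → ¬A) → (C ∨ (C ↔ B))) = ¬1 = 0
(((C ∧ ¬A) ∧ ((B → B) ↔ (B → B))) ∧ ((C → C) ↔ A)) → ¬((A → ¬A) → (C ∨ (C ↔ B))) = 1/8 → 0 = 7/8
B ↔ B = 3/8 ↔ 3/8 = 1
A ↔ B = 7/8 ↔ 3/8 = 1/2
(A ↔ B) ∨ C = 1/2 ∨ 1/4 = 1/2
C → ((A ↔ B) ∨ C) = 1/4 → 1/2 = 1
(B ↔ B) ∨ (C → ((A ↔ B) ∨ C)) = 1 ∨ 1 = 1
¬((B ↔ B) ∨ (C → ((A ↔ B) ∨ C))) = ¬1 = 0
B ∧ A = 3/8 ∧ 7/8 = 3/8
A ∨ B = 7/8 ∨ 3/8 = 7/8
¬(A ∨ B) = ¬7/8 = 1/8
(B ∧ A) → ¬(A ∨ B) = 3/8 → 1/8 = 3/4
¬C = ¬1/4 = 3/4
¬C = ¬1/4 = 3/4
¬C → ¬C = 3/4 → 3/4 = 1
¬B = ¬3/8 = 5/8
A ∨ ¬B = 7/8 ∨ 5/8 = 7/8
(¬C → ¬C) ∧ (A ∨ ¬B) = 1 ∧ 7/8 = 7/8
((B ∧ A) → ¬(A ∨ B)) ∨ ((¬C → ¬C) ∧ (A ∨ ¬B)) = 3/4 ∨ 7/8 = 7/8
¬((B ↔ B) ∨ (C → ((A ↔ B) ∨ C))) → (((B ∧ A) → ¬(A ∨ B)) ∨ ((¬C → ¬C) ∧ (A ∨ ¬B))) = 0 → 7/8 = 1
((((C ∧ ¬A) ∧ ((B → B) ↔ (B → B))) ∧ ((C → C) ↔ A)) → ¬((A → ¬A) → (C ∨ (C ↔ B)))) ↔ (¬((B ↔ B) ∨ (C → ((A ↔ B) ∨ C))) → (((B ∧ A) → ¬(A ∨ B)) ∨ ((¬C → ¬C) ∧ (A ∨ ¬B)))) = 7/8 ↔ 1 = 7/8

7/8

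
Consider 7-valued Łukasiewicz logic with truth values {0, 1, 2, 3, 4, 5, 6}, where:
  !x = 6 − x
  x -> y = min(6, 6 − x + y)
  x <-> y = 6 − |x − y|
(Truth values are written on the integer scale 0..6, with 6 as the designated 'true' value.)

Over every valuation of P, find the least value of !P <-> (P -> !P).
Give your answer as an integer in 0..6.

3

Take P = 3:
!P = !3 = 3
!P = !3 = 3
P -> !P = 3 -> 3 = 6
!P <-> (P -> !P) = 3 <-> 6 = 3
No assignment yields a value below 3, so this is the minimum.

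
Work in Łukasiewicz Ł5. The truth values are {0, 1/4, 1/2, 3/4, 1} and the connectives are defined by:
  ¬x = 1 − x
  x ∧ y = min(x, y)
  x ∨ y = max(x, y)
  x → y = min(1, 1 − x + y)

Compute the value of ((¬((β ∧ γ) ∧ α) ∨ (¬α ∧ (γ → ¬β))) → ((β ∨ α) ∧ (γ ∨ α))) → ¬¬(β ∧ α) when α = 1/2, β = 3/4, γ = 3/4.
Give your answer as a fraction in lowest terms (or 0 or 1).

1/2

β ∧ γ = 3/4 ∧ 3/4 = 3/4
(β ∧ γ) ∧ α = 3/4 ∧ 1/2 = 1/2
¬((β ∧ γ) ∧ α) = ¬1/2 = 1/2
¬α = ¬1/2 = 1/2
¬β = ¬3/4 = 1/4
γ → ¬β = 3/4 → 1/4 = 1/2
¬α ∧ (γ → ¬β) = 1/2 ∧ 1/2 = 1/2
¬((β ∧ γ) ∧ α) ∨ (¬α ∧ (γ → ¬β)) = 1/2 ∨ 1/2 = 1/2
β ∨ α = 3/4 ∨ 1/2 = 3/4
γ ∨ α = 3/4 ∨ 1/2 = 3/4
(β ∨ α) ∧ (γ ∨ α) = 3/4 ∧ 3/4 = 3/4
(¬((β ∧ γ) ∧ α) ∨ (¬α ∧ (γ → ¬β))) → ((β ∨ α) ∧ (γ ∨ α)) = 1/2 → 3/4 = 1
β ∧ α = 3/4 ∧ 1/2 = 1/2
¬(β ∧ α) = ¬1/2 = 1/2
¬¬(β ∧ α) = ¬1/2 = 1/2
((¬((β ∧ γ) ∧ α) ∨ (¬α ∧ (γ → ¬β))) → ((β ∨ α) ∧ (γ ∨ α))) → ¬¬(β ∧ α) = 1 → 1/2 = 1/2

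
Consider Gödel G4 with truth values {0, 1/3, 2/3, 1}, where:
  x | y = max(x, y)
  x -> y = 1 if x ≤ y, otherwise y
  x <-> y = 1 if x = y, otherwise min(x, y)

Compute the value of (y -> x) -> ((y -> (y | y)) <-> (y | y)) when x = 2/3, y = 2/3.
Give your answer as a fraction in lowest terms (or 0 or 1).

y -> x = 2/3 -> 2/3 = 1
y | y = 2/3 | 2/3 = 2/3
y -> (y | y) = 2/3 -> 2/3 = 1
y | y = 2/3 | 2/3 = 2/3
(y -> (y | y)) <-> (y | y) = 1 <-> 2/3 = 2/3
(y -> x) -> ((y -> (y | y)) <-> (y | y)) = 1 -> 2/3 = 2/3

2/3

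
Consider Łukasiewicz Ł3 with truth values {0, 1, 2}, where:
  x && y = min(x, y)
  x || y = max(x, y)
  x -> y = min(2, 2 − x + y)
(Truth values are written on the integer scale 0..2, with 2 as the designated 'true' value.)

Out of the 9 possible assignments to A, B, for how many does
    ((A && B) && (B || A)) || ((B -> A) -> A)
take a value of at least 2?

5

A = 0, B = 0 ↦ 0  <
A = 0, B = 1 ↦ 1  <
A = 0, B = 2 ↦ 2  ≥
A = 1, B = 0 ↦ 1  <
A = 1, B = 1 ↦ 1  <
A = 1, B = 2 ↦ 2  ≥
A = 2, B = 0 ↦ 2  ≥
A = 2, B = 1 ↦ 2  ≥
A = 2, B = 2 ↦ 2  ≥
So 5 of the 9 assignments meet the threshold.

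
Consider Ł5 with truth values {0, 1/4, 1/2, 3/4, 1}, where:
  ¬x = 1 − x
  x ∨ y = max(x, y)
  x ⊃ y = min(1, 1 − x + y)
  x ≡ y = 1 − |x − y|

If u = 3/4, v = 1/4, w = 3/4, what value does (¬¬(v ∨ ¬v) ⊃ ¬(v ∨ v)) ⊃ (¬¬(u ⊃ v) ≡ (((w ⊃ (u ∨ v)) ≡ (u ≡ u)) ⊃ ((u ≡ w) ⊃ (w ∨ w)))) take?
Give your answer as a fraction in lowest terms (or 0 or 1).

¬v = ¬1/4 = 3/4
v ∨ ¬v = 1/4 ∨ 3/4 = 3/4
¬(v ∨ ¬v) = ¬3/4 = 1/4
¬¬(v ∨ ¬v) = ¬1/4 = 3/4
v ∨ v = 1/4 ∨ 1/4 = 1/4
¬(v ∨ v) = ¬1/4 = 3/4
¬¬(v ∨ ¬v) ⊃ ¬(v ∨ v) = 3/4 ⊃ 3/4 = 1
u ⊃ v = 3/4 ⊃ 1/4 = 1/2
¬(u ⊃ v) = ¬1/2 = 1/2
¬¬(u ⊃ v) = ¬1/2 = 1/2
u ∨ v = 3/4 ∨ 1/4 = 3/4
w ⊃ (u ∨ v) = 3/4 ⊃ 3/4 = 1
u ≡ u = 3/4 ≡ 3/4 = 1
(w ⊃ (u ∨ v)) ≡ (u ≡ u) = 1 ≡ 1 = 1
u ≡ w = 3/4 ≡ 3/4 = 1
w ∨ w = 3/4 ∨ 3/4 = 3/4
(u ≡ w) ⊃ (w ∨ w) = 1 ⊃ 3/4 = 3/4
((w ⊃ (u ∨ v)) ≡ (u ≡ u)) ⊃ ((u ≡ w) ⊃ (w ∨ w)) = 1 ⊃ 3/4 = 3/4
¬¬(u ⊃ v) ≡ (((w ⊃ (u ∨ v)) ≡ (u ≡ u)) ⊃ ((u ≡ w) ⊃ (w ∨ w))) = 1/2 ≡ 3/4 = 3/4
(¬¬(v ∨ ¬v) ⊃ ¬(v ∨ v)) ⊃ (¬¬(u ⊃ v) ≡ (((w ⊃ (u ∨ v)) ≡ (u ≡ u)) ⊃ ((u ≡ w) ⊃ (w ∨ w)))) = 1 ⊃ 3/4 = 3/4

3/4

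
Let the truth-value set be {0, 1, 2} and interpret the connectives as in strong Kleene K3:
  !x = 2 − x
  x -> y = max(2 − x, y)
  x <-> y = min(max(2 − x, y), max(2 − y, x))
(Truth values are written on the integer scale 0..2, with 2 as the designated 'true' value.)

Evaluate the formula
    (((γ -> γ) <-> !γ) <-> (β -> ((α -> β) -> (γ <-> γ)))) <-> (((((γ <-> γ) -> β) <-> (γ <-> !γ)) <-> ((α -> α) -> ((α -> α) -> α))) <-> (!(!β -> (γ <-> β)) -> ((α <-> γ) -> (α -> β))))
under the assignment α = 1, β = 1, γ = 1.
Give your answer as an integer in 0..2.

γ -> γ = 1 -> 1 = 1
!γ = !1 = 1
(γ -> γ) <-> !γ = 1 <-> 1 = 1
α -> β = 1 -> 1 = 1
γ <-> γ = 1 <-> 1 = 1
(α -> β) -> (γ <-> γ) = 1 -> 1 = 1
β -> ((α -> β) -> (γ <-> γ)) = 1 -> 1 = 1
((γ -> γ) <-> !γ) <-> (β -> ((α -> β) -> (γ <-> γ))) = 1 <-> 1 = 1
γ <-> γ = 1 <-> 1 = 1
(γ <-> γ) -> β = 1 -> 1 = 1
!γ = !1 = 1
γ <-> !γ = 1 <-> 1 = 1
((γ <-> γ) -> β) <-> (γ <-> !γ) = 1 <-> 1 = 1
α -> α = 1 -> 1 = 1
α -> α = 1 -> 1 = 1
(α -> α) -> α = 1 -> 1 = 1
(α -> α) -> ((α -> α) -> α) = 1 -> 1 = 1
(((γ <-> γ) -> β) <-> (γ <-> !γ)) <-> ((α -> α) -> ((α -> α) -> α)) = 1 <-> 1 = 1
!β = !1 = 1
γ <-> β = 1 <-> 1 = 1
!β -> (γ <-> β) = 1 -> 1 = 1
!(!β -> (γ <-> β)) = !1 = 1
α <-> γ = 1 <-> 1 = 1
α -> β = 1 -> 1 = 1
(α <-> γ) -> (α -> β) = 1 -> 1 = 1
!(!β -> (γ <-> β)) -> ((α <-> γ) -> (α -> β)) = 1 -> 1 = 1
((((γ <-> γ) -> β) <-> (γ <-> !γ)) <-> ((α -> α) -> ((α -> α) -> α))) <-> (!(!β -> (γ <-> β)) -> ((α <-> γ) -> (α -> β))) = 1 <-> 1 = 1
(((γ -> γ) <-> !γ) <-> (β -> ((α -> β) -> (γ <-> γ)))) <-> (((((γ <-> γ) -> β) <-> (γ <-> !γ)) <-> ((α -> α) -> ((α -> α) -> α))) <-> (!(!β -> (γ <-> β)) -> ((α <-> γ) -> (α -> β)))) = 1 <-> 1 = 1

1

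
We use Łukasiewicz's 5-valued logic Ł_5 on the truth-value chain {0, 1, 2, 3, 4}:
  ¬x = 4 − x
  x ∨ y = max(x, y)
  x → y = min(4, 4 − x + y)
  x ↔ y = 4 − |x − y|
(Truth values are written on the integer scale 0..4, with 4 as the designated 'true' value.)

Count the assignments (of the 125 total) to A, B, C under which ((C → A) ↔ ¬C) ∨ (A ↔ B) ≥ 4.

61

value 4: 61 assignments (counts)
value 3: 43 assignments
value 2: 15 assignments
value 1: 5 assignments
value 0: 1 assignment
So 61 of the 125 assignments meet the threshold.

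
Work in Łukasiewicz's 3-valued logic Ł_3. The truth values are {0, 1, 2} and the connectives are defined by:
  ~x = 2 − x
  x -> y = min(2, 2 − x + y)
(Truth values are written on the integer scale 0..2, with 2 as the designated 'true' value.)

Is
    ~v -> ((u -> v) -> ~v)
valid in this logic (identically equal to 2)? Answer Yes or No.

Yes

u = 0, v = 0 ↦ 2
u = 0, v = 1 ↦ 2
u = 0, v = 2 ↦ 2
u = 1, v = 0 ↦ 2
u = 1, v = 1 ↦ 2
u = 1, v = 2 ↦ 2
u = 2, v = 0 ↦ 2
u = 2, v = 1 ↦ 2
u = 2, v = 2 ↦ 2
Every assignment gives a value ≥ 2.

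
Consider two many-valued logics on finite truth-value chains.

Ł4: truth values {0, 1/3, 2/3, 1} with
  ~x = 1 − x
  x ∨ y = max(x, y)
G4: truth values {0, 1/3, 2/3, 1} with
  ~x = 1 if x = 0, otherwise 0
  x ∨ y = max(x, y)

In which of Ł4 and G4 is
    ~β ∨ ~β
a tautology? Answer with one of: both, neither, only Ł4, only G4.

In Ł4: at β = 1/3 the value is 2/3 — not a tautology.
In G4: at β = 1/3 the value is 0 — not a tautology.

neither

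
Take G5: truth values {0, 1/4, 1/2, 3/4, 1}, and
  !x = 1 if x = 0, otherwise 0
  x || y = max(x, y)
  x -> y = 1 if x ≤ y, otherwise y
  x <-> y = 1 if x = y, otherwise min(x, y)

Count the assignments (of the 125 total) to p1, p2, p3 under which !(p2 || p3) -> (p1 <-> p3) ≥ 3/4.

value 1: 121 assignments (counts)
value 0: 4 assignments
So 121 of the 125 assignments meet the threshold.

121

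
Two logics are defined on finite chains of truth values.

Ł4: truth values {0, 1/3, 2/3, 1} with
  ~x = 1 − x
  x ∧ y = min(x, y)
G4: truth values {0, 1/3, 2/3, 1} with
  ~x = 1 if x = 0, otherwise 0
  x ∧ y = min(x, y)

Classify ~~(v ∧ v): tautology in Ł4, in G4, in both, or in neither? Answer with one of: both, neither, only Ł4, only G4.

In Ł4: at v = 0 the value is 0 — not a tautology.
In G4: at v = 0 the value is 0 — not a tautology.

neither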